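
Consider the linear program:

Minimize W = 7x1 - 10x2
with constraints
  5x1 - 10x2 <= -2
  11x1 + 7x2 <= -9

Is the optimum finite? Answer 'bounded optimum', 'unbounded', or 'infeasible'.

From the feasible point (-104/145, -23/145), moving in the direction (-7, 11) keeps every constraint satisfied while W decreases without bound.

unbounded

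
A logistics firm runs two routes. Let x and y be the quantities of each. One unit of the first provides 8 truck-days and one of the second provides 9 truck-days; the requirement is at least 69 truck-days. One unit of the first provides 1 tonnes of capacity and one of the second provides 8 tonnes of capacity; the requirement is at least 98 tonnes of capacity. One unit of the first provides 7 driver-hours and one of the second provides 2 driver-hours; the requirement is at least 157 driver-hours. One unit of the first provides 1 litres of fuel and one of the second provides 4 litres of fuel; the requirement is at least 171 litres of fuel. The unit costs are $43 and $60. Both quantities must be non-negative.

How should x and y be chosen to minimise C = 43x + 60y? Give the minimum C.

x = 11, y = 40, minimum C = 2873

The feasible region is unbounded (it extends along (0, 1), (1, 0)), but C strictly increases along every unbounded feasible direction, so there is no improving ray and the minimum is attained at a vertex.

The binding constraints are 7x + 2y = 157 and x + 4y = 171.
Solving simultaneously gives x = 11, y = 40.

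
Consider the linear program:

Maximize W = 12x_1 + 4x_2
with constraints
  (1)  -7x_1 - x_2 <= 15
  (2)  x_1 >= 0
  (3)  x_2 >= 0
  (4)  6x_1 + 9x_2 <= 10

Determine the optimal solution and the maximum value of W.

Feasible corners and W = 12x_1 + 4x_2:
  (0, 0) → W = 0
  (0, 10/9) → W = 40/9
  (5/3, 0) → W = 20

The optimum lies where x_2 = 0 and 6x_1 + 9x_2 = 10.
Solving simultaneously gives x_1 = 5/3, x_2 = 0.

x_1 = 5/3, x_2 = 0, maximum W = 20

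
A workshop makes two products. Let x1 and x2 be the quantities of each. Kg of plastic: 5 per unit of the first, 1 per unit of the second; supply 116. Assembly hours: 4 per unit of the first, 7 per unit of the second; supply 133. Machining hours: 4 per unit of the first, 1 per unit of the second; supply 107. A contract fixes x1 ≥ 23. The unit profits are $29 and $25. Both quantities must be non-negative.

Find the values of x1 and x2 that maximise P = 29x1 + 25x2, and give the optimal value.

x1 = 23, x2 = 1, maximum P = 692

Corner points and P = 29x1 + 25x2:
  (116/5, 0) → P = 3364/5
  (23, 0) → P = 667
  (23, 1) → P = 692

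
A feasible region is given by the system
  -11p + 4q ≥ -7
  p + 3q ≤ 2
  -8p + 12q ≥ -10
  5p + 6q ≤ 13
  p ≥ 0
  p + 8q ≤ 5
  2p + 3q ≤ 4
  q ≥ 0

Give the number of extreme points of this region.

5

Of the 28 pairwise boundary intersections, those satisfying every inequality are:
  (29/37, 15/37)
  (7/11, 0)
  (1/5, 3/5)
  (0, 5/8)
  (0, 0)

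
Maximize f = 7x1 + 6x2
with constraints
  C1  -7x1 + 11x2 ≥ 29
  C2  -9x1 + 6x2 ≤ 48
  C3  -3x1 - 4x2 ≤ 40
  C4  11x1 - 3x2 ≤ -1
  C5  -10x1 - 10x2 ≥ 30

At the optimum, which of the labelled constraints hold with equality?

C1 and C5

Vertices and f = 7x1 + 6x2:
  (-118/19, -25/19) → f = -976/19
  (-31/9, 4/9) → f = -193/9
  (-22/5, 7/5) → f = -112/5

The maximum is at (-31/9, 4/9). Substituting into each constraint, equality holds for C1 and C5; the remaining constraints have slack.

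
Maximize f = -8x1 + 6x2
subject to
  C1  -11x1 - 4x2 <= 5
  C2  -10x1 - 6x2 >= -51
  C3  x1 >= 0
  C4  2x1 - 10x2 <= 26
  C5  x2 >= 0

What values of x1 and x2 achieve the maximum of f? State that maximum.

x1 = 0, x2 = 17/2, maximum f = 51

Corner points and f = -8x1 + 6x2:
  (0, 17/2) → f = 51
  (51/10, 0) → f = -204/5
  (0, 0) → f = 0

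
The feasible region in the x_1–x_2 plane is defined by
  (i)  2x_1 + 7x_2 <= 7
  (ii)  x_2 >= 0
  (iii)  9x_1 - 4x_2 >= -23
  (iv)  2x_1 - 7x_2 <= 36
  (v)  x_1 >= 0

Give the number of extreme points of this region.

3

Pairwise boundary intersections that survive every other constraint:
  (7/2, 0)
  (0, 1)
  (0, 0)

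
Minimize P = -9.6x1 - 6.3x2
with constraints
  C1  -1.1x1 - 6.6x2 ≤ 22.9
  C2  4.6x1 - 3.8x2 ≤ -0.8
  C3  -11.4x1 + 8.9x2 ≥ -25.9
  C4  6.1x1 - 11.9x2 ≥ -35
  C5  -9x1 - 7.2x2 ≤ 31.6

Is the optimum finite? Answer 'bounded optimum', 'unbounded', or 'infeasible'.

Corner points and P = -9.6x1 - 6.3x2:
  (1029/263, 1301/263) → P = -180747/2630
  (-286/153, -314/153) → P = 7873/255
  (-31402/7551, 6112/7551) → P = 438256/12585
The feasible region has finitely many vertices and no improving ray; the minimum is -180747/2630 at (1029/263, 1301/263).

bounded optimum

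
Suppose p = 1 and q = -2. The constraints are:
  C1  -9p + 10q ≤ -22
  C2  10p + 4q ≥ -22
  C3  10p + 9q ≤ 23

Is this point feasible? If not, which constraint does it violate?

feasible

C1: -29 ≤ -22 ✓
C2: 2 ≥ -22 ✓
C3: -8 ≤ 23 ✓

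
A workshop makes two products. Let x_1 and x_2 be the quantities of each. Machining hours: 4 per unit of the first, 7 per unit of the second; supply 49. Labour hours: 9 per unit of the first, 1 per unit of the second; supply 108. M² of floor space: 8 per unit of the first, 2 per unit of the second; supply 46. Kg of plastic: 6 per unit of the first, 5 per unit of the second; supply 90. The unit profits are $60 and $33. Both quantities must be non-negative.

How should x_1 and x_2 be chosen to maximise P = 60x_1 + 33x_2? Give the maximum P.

Extreme points and P = 60x_1 + 33x_2:
  (0, 0) → P = 0
  (0, 7) → P = 231
  (23/4, 0) → P = 345
  (14/3, 13/3) → P = 423

x_1 = 14/3, x_2 = 13/3, maximum P = 423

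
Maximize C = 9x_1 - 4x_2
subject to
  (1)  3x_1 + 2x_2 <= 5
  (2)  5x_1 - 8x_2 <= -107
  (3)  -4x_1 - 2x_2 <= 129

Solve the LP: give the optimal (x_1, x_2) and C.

The optimum lies where 3x_1 + 2x_2 = 5 and 5x_1 - 8x_2 = -107.
Solving simultaneously gives x_1 = -87/17, x_2 = 173/17.

x_1 = -87/17, x_2 = 173/17, maximum C = -1475/17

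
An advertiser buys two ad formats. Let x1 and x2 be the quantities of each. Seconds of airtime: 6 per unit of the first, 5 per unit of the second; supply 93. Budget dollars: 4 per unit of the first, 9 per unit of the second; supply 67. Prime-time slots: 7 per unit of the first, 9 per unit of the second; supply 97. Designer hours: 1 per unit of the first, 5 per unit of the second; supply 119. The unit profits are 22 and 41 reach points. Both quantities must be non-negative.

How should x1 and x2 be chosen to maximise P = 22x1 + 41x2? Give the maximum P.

x1 = 10, x2 = 3, maximum P = 343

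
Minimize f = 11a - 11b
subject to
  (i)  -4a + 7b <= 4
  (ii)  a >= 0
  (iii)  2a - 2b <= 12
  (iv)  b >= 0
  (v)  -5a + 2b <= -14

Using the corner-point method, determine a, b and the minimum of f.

a = 106/27, b = 76/27, minimum f = 110/9

Feasible corners and f = 11a - 11b:
  (46/3, 28/3) → f = 66
  (106/27, 76/27) → f = 110/9
  (6, 0) → f = 66
  (14/5, 0) → f = 154/5

The optimum lies where -4a + 7b = 4 and -5a + 2b = -14.
Solving simultaneously gives a = 106/27, b = 76/27.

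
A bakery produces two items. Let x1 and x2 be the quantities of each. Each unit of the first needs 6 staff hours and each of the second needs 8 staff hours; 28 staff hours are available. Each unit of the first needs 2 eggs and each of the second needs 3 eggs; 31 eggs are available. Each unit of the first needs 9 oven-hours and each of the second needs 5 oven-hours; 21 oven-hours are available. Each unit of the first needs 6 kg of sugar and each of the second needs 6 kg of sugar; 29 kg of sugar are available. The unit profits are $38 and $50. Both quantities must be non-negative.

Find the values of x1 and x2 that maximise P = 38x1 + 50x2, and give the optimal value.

x1 = 2/3, x2 = 3, maximum P = 526/3

Feasible corners and P = 38x1 + 50x2:
  (0, 0) → P = 0
  (0, 7/2) → P = 175
  (7/3, 0) → P = 266/3
  (2/3, 3) → P = 526/3

The binding constraints are 6x1 + 8x2 = 28 and 9x1 + 5x2 = 21.
Solving simultaneously gives x1 = 2/3, x2 = 3.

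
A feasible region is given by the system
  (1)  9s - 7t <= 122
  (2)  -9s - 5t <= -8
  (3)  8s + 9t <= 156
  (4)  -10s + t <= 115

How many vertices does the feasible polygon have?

Pairwise boundary intersections that survive every other constraint:
  (37/6, -19/2)
  (2190/137, 428/137)
  (-567/59, 1115/59)
  (-879/98, 1240/49)

4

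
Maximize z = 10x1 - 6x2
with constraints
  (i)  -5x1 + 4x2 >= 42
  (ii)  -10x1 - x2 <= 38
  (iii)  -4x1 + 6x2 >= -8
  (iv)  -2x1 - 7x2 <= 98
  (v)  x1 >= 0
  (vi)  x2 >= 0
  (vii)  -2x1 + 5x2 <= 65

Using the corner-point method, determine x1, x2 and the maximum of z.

Vertices and z = 10x1 - 6x2:
  (0, 21/2) → z = -63
  (50/17, 241/17) → z = -946/17
  (0, 13) → z = -78

At the optimal vertex, -5x1 + 4x2 = 42 and -2x1 + 5x2 = 65.
Solving simultaneously gives x1 = 50/17, x2 = 241/17.

x1 = 50/17, x2 = 241/17, maximum z = -946/17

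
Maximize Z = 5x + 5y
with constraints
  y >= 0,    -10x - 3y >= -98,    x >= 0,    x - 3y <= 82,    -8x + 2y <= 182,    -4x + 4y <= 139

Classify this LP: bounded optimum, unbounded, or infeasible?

Corner points and Z = 5x + 5y:
  (49/5, 0) → Z = 49
  (0, 0) → Z = 0
  (0, 98/3) → Z = 490/3
The feasible region has finitely many vertices and no improving ray; the maximum is 490/3 at (0, 98/3).

bounded optimum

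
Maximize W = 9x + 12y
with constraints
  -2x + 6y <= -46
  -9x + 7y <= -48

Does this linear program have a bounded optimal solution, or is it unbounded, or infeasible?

From the feasible point (-17/20, -159/20), moving in the direction (6, 2) keeps every constraint satisfied while W increases without bound.

unbounded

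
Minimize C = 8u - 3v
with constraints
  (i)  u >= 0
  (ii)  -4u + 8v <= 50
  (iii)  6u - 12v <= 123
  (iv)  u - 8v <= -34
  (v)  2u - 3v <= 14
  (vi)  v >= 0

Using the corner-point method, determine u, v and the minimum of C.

Extreme points and C = 8u - 3v:
  (0, 25/4) → C = -75/4
  (0, 17/4) → C = -51/4
  (131/2, 39) → C = 407
  (214/13, 82/13) → C = 1466/13

The binding constraints are u = 0 and -4u + 8v = 50.
Solving simultaneously gives u = 0, v = 25/4.

u = 0, v = 25/4, minimum C = -75/4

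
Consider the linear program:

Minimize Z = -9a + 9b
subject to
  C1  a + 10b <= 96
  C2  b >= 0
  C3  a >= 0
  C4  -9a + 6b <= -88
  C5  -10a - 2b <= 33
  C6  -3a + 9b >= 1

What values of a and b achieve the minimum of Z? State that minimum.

Extreme points and Z = -9a + 9b:
  (91/6, 97/12) → Z = -255/4
  (854/39, 289/39) → Z = -1695/13
  (38/3, 13/3) → Z = -75

At the optimal vertex, a + 10b = 96 and -3a + 9b = 1.
Solving simultaneously gives a = 854/39, b = 289/39.

a = 854/39, b = 289/39, minimum Z = -1695/13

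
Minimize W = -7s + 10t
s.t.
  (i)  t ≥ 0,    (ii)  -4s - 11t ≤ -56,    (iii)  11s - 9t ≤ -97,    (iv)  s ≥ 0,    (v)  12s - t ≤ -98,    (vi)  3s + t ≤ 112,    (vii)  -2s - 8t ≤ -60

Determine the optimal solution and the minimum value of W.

Extreme points and W = -7s + 10t:
  (0, 98) → W = 980
  (0, 112) → W = 1120
  (14/15, 546/5) → W = 16282/15

The optimum lies where s = 0 and 12s - t = -98.
Solving simultaneously gives s = 0, t = 98.

s = 0, t = 98, minimum W = 980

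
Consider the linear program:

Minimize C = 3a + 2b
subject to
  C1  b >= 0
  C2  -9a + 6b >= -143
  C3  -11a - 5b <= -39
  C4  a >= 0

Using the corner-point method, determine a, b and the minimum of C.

Vertices and C = 3a + 2b:
  (143/9, 0) → C = 143/3
  (39/11, 0) → C = 117/11
  (0, 39/5) → C = 78/5
The feasible region is unbounded (it extends along (0, 1), (2, 3)), but C strictly increases along every unbounded feasible direction, so there is no improving ray and the minimum is attained at a vertex.

a = 39/11, b = 0, minimum C = 117/11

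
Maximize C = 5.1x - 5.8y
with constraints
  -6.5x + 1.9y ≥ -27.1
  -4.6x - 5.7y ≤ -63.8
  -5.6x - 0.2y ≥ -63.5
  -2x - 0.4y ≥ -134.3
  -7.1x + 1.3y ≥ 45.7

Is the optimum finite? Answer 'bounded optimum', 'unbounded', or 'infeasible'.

bounded optimum

Corner points and C = 5.1x - 5.8y:
  (-3551/929, 13264/929) → C = -950413/9290
  (-73/92, 15627/46) → C = -363291/184
  (2447/290, 23559/290) → C = -49665/116
The feasible region has finitely many vertices and no improving ray; the maximum is -950413/9290 at (-3551/929, 13264/929).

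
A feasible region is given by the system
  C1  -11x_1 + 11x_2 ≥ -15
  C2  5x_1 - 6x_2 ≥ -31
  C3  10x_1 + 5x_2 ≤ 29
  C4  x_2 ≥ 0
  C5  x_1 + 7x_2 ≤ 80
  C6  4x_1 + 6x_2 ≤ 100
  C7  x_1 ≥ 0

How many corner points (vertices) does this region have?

5

Intersecting each pair of boundary lines and keeping only the points that satisfy every inequality leaves:
  (394/165, 169/165)
  (15/11, 0)
  (19/85, 91/17)
  (0, 31/6)
  (0, 0)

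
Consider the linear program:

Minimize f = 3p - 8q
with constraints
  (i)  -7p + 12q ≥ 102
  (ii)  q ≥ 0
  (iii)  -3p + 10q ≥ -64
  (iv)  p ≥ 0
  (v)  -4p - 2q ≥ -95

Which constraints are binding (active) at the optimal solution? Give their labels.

Feasible corners and f = 3p - 8q:
  (0, 17/2) → f = -68
  (468/31, 1073/62) → f = -2888/31
  (0, 95/2) → f = -380

The minimum is at (0, 95/2). Substituting into each constraint, equality holds for (iv) and (v); the remaining constraints have slack.

(iv) and (v)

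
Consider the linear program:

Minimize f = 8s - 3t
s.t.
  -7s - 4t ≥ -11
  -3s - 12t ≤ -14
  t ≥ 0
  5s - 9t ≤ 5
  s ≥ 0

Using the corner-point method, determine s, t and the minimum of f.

s = 0, t = 11/4, minimum f = -33/4

Corner points and f = 8s - 3t:
  (19/18, 65/72) → f = 413/72
  (0, 11/4) → f = -33/4
  (0, 7/6) → f = -7/2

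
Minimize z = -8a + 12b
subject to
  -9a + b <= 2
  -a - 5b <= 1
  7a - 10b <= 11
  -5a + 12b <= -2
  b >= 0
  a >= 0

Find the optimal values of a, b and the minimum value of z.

a = 11/7, b = 0, minimum z = -88/7

Corner points and z = -8a + 12b:
  (56/17, 41/34) → z = -202/17
  (11/7, 0) → z = -88/7
  (2/5, 0) → z = -16/5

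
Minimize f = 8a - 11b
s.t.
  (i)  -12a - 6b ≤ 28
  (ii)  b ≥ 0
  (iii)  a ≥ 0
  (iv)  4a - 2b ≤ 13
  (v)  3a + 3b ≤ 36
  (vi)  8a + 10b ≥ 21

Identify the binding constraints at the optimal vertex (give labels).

Extreme points and f = 8a - 11b:
  (13/4, 0) → f = 26
  (21/8, 0) → f = 21
  (0, 12) → f = -132
  (0, 21/10) → f = -231/10
  (37/6, 35/6) → f = -89/6

The minimum is at (0, 12). Substituting into each constraint, equality holds for (iii) and (v); the remaining constraints have slack.

(iii) and (v)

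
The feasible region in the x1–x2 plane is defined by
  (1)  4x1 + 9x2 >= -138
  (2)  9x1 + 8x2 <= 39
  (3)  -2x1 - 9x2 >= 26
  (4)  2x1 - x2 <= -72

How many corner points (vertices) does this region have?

Of the 6 pairwise boundary intersections, those satisfying every inequality are:
  (-56, 86/9)
  (-393/11, 6/11)
  (-337/10, 23/5)

3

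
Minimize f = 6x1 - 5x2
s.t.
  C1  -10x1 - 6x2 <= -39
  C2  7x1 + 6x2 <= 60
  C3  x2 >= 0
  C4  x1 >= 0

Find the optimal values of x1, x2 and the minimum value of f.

Feasible corners and f = 6x1 - 5x2:
  (39/10, 0) → f = 117/5
  (0, 13/2) → f = -65/2
  (60/7, 0) → f = 360/7
  (0, 10) → f = -50

x1 = 0, x2 = 10, minimum f = -50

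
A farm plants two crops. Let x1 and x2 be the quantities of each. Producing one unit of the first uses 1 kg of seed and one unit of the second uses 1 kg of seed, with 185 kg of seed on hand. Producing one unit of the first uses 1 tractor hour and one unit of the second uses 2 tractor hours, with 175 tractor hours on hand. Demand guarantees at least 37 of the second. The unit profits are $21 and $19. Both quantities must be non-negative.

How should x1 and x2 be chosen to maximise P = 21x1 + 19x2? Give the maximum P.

x1 = 101, x2 = 37, maximum P = 2824

Feasible corners and P = 21x1 + 19x2:
  (0, 175/2) → P = 3325/2
  (0, 37) → P = 703
  (101, 37) → P = 2824

The optimum lies where x1 + 2x2 = 175 and x2 = 37.
Solving simultaneously gives x1 = 101, x2 = 37.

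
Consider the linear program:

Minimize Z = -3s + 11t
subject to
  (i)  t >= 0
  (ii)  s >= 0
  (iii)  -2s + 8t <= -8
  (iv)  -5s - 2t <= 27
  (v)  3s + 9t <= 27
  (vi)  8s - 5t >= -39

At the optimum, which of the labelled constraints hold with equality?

(i) and (v)

Corner points and Z = -3s + 11t:
  (4, 0) → Z = -12
  (9, 0) → Z = -27
  (48/7, 5/7) → Z = -89/7

The minimum is at (9, 0). Substituting into each constraint, equality holds for (i) and (v); the remaining constraints have slack.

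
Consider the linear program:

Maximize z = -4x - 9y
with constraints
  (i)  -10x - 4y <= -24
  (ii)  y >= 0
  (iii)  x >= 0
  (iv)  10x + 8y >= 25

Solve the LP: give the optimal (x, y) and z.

Extreme points and z = -4x - 9y:
  (0, 6) → z = -54
  (23/10, 1/4) → z = -229/20
  (5/2, 0) → z = -10
The feasible region is unbounded (it extends along (0, 1), (1, 0)), but z strictly decreases along every unbounded feasible direction, so there is no improving ray and the maximum is attained at a vertex.

x = 5/2, y = 0, maximum z = -10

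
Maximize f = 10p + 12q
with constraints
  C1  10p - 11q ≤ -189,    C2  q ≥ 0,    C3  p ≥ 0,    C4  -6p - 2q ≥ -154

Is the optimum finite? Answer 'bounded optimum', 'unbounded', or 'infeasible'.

Extreme points and f = 10p + 12q:
  (0, 189/11) → f = 2268/11
  (658/43, 1337/43) → f = 22624/43
  (0, 77) → f = 924
The feasible region has finitely many vertices and no improving ray; the maximum is 924 at (0, 77).

bounded optimum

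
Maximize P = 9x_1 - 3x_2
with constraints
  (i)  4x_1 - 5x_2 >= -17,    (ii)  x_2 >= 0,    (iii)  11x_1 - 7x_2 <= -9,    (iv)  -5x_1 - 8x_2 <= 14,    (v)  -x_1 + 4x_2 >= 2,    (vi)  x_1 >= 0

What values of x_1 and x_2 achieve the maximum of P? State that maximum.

x_1 = 74/27, x_2 = 151/27, maximum P = 71/9

Feasible corners and P = 9x_1 - 3x_2:
  (74/27, 151/27) → P = 71/9
  (0, 17/5) → P = -51/5
  (0, 9/7) → P = -27/7

At the optimal vertex, 4x_1 - 5x_2 = -17 and 11x_1 - 7x_2 = -9.
Solving simultaneously gives x_1 = 74/27, x_2 = 151/27.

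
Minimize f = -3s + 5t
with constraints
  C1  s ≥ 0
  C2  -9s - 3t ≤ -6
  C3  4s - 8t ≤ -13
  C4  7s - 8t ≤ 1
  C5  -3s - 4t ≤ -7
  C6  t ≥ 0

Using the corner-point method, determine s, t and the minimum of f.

s = 14/3, t = 95/24, minimum f = 139/24

Feasible corners and f = -3s + 5t:
  (0, 2) → f = 10
  (3/28, 47/28) → f = 113/14
  (14/3, 95/24) → f = 139/24
The feasible region is unbounded (it extends along (0, 1), (8, 7)), but f strictly increases along every unbounded feasible direction, so there is no improving ray and the minimum is attained at a vertex.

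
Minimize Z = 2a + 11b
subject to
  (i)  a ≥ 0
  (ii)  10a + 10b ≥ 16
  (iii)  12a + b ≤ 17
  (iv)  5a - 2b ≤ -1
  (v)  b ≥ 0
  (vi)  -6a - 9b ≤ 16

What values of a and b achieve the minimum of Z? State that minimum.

a = 11/35, b = 9/7, minimum Z = 517/35

Extreme points and Z = 2a + 11b:
  (0, 8/5) → Z = 88/5
  (0, 17) → Z = 187
  (11/35, 9/7) → Z = 517/35
  (33/29, 97/29) → Z = 1133/29

The binding constraints are 10a + 10b = 16 and 5a - 2b = -1.
Solving simultaneously gives a = 11/35, b = 9/7.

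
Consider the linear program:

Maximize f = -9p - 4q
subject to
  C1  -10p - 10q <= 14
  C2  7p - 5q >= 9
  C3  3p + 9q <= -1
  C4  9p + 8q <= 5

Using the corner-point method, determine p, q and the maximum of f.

p = 1/6, q = -47/30, maximum f = 143/30

Feasible corners and f = -9p - 4q:
  (1/6, -47/30) → f = 143/30
  (81/5, -88/5) → f = -377/5
  (97/101, -46/101) → f = -689/101

The binding constraints are -10p - 10q = 14 and 7p - 5q = 9.
Solving simultaneously gives p = 1/6, q = -47/30.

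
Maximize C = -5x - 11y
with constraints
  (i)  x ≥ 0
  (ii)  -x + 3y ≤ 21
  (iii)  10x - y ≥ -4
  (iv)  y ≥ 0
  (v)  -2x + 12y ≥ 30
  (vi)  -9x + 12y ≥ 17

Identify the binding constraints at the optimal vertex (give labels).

(i) and (v)

Extreme points and C = -5x - 11y:
  (0, 4) → C = -44
  (0, 5/2) → C = -55/2
  (9/29, 206/29) → C = -2311/29
  (67/5, 172/15) → C = -2897/15
  (13/7, 59/21) → C = -844/21

The maximum is at (0, 5/2). Substituting into each constraint, equality holds for (i) and (v); the remaining constraints have slack.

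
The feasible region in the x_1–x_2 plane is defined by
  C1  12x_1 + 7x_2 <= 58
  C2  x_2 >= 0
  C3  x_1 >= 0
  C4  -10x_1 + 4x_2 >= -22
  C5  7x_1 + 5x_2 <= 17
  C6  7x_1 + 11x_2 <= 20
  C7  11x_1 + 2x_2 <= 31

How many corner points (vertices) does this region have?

Pairwise boundary intersections that survive every other constraint:
  (0, 0)
  (11/5, 0)
  (0, 20/11)
  (89/39, 8/39)
  (29/14, 1/2)

5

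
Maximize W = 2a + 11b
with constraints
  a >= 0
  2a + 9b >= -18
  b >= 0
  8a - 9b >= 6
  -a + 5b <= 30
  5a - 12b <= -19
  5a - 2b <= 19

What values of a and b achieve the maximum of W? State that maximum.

Extreme points and W = 2a + 11b:
  (81/17, 182/51) → W = 2488/51
  (159/29, 122/29) → W = 1660/29
  (133/25, 19/5) → W = 1311/25

The optimum lies where 8a - 9b = 6 and 5a - 2b = 19.
Solving simultaneously gives a = 159/29, b = 122/29.

a = 159/29, b = 122/29, maximum W = 1660/29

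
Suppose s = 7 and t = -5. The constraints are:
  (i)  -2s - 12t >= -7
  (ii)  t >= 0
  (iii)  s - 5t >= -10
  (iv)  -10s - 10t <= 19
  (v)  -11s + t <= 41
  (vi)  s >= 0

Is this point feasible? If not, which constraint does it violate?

not feasible — violates (ii)

Constraint (ii): t = -5, which is not ≥ 0. All other constraints are satisfied.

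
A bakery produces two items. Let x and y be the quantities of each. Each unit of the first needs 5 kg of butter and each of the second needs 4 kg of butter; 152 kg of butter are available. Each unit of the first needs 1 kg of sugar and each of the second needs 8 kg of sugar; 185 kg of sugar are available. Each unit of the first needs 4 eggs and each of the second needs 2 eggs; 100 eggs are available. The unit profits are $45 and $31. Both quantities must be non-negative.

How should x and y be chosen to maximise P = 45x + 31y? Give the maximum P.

x = 16, y = 18, maximum P = 1278

Corner points and P = 45x + 31y:
  (0, 0) → P = 0
  (0, 185/8) → P = 5735/8
  (25, 0) → P = 1125
  (119/9, 773/36) → P = 45383/36
  (16, 18) → P = 1278

The optimum lies where 5x + 4y = 152 and 4x + 2y = 100.
Solving simultaneously gives x = 16, y = 18.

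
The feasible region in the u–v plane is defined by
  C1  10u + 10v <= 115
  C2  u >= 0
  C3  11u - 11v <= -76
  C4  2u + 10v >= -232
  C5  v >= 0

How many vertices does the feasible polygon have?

Of the 10 pairwise boundary intersections, those satisfying every inequality are:
  (0, 23/2)
  (101/44, 405/44)
  (0, 76/11)

3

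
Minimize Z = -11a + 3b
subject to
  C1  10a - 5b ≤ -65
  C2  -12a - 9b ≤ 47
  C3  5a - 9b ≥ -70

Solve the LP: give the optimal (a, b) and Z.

Corner points and Z = -11a + 3b:
  (-82/15, 31/15) → Z = 199/3
  (-47/13, 75/13) → Z = 742/13
  (-117/17, 605/153) → Z = 4466/51

a = -47/13, b = 75/13, minimum Z = 742/13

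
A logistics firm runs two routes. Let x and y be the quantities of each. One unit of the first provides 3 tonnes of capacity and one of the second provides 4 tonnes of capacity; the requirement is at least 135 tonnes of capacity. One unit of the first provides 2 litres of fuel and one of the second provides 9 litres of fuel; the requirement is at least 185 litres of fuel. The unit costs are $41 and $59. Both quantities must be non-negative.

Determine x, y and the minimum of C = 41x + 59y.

Corner points and C = 41x + 59y:
  (0, 135/4) → C = 7965/4
  (185/2, 0) → C = 7585/2
  (25, 15) → C = 1910
The feasible region is unbounded (it extends along (0, 1), (1, 0)), but C strictly increases along every unbounded feasible direction, so there is no improving ray and the minimum is attained at a vertex.

At the optimal vertex, 3x + 4y = 135 and 2x + 9y = 185.
Solving simultaneously gives x = 25, y = 15.

x = 25, y = 15, minimum C = 1910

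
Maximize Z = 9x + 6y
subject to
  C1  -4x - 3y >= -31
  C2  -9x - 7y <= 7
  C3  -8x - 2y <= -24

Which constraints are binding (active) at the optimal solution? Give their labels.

C1 and C2

Extreme points and Z = 9x + 6y:
  (238, -307) → Z = 300
  (5/8, 19/2) → Z = 501/8
  (91/19, -136/19) → Z = 3/19

The maximum is at (238, -307). Substituting into each constraint, equality holds for C1 and C2; the remaining constraints have slack.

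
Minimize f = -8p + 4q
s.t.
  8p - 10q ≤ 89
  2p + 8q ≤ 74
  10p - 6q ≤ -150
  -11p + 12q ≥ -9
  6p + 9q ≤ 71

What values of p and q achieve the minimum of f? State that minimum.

Vertices and f = -8p + 4q:
  (-489/7, -907/14) → f = 2098/7
  (-189/23, 260/23) → f = 2552/23
  (-103/3, -290/9) → f = 1312/9
The feasible region is unbounded (it extends along (-4, 1), (-5, -4)), but f strictly increases along every unbounded feasible direction, so there is no improving ray and the minimum is attained at a vertex.

The binding constraints are 2p + 8q = 74 and 10p - 6q = -150.
Solving simultaneously gives p = -189/23, q = 260/23.

p = -189/23, q = 260/23, minimum f = 2552/23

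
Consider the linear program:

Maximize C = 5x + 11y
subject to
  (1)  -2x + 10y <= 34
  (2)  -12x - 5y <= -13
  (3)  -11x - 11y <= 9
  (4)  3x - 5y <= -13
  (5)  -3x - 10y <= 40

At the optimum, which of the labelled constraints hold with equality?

Extreme points and C = 5x + 11y:
  (-4/13, 217/65) → C = 2287/65
  (2, 19/5) → C = 259/5
  (0, 13/5) → C = 143/5

The maximum is at (2, 19/5). Substituting into each constraint, equality holds for (1) and (4); the remaining constraints have slack.

(1) and (4)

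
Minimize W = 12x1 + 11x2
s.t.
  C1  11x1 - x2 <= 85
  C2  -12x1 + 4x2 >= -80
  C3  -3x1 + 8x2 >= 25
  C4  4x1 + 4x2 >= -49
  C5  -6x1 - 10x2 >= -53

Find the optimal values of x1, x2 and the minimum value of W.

Feasible corners and W = 12x1 + 11x2:
  (-123/11, -47/44) → W = -6421/44
  (29/13, 103/26) → W = 1829/26
  (-351/8, 253/8) → W = -1429/8

x1 = -351/8, x2 = 253/8, minimum W = -1429/8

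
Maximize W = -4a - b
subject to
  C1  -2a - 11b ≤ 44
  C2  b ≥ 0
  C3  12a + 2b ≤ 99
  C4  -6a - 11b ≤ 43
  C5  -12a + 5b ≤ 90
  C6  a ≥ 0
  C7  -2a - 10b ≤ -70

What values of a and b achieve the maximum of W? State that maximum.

a = 0, b = 7, maximum W = -7

Vertices and W = -4a - b:
  (15/4, 27) → W = -42
  (425/58, 321/58) → W = -2021/58
  (0, 18) → W = -18
  (0, 7) → W = -7

At the optimal vertex, a = 0 and -2a - 10b = -70.
Solving simultaneously gives a = 0, b = 7.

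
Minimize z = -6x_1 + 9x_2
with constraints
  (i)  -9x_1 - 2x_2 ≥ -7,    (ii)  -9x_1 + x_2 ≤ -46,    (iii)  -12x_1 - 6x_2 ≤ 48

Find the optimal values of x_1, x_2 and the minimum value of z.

x_1 = 23/5, x_2 = -86/5, minimum z = -912/5

Vertices and z = -6x_1 + 9x_2:
  (11/3, -13) → z = -139
  (23/5, -86/5) → z = -912/5
  (38/11, -164/11) → z = -1704/11

The optimum lies where -9x_1 - 2x_2 = -7 and -12x_1 - 6x_2 = 48.
Solving simultaneously gives x_1 = 23/5, x_2 = -86/5.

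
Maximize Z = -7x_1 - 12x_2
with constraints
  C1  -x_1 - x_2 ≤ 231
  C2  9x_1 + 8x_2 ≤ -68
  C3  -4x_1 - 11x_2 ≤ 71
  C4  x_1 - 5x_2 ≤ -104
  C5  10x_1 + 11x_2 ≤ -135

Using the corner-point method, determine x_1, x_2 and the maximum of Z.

The binding constraints are -x_1 - x_2 = 231 and -4x_1 - 11x_2 = 71.
Solving simultaneously gives x_1 = -2470/7, x_2 = 853/7.

x_1 = -2470/7, x_2 = 853/7, maximum Z = 7054/7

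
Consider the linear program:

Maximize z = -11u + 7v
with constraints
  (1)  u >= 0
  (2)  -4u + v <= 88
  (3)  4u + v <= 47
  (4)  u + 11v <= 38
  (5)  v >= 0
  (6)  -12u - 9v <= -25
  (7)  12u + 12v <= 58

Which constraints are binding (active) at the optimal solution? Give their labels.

Feasible corners and z = -11u + 7v:
  (0, 38/11) → z = 266/11
  (0, 25/9) → z = 175/9
  (91/60, 199/60) → z = 98/15
  (25/12, 0) → z = -275/12
  (29/6, 0) → z = -319/6

The maximum is at (0, 38/11). Substituting into each constraint, equality holds for (1) and (4); the remaining constraints have slack.

(1) and (4)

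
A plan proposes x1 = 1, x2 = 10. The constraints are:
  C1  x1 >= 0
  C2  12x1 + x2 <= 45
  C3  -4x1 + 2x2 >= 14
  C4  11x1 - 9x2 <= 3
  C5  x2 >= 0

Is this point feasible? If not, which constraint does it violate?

feasible

C1: 1 ≥ 0 ✓
C2: 22 ≤ 45 ✓
C3: 16 ≥ 14 ✓
C4: -79 ≤ 3 ✓
C5: 10 ≥ 0 ✓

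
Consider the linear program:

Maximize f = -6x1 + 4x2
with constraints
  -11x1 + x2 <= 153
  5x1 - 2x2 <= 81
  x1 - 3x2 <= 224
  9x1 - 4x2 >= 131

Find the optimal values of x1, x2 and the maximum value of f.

x1 = 31, x2 = 37, maximum f = -38

Corner points and f = -6x1 + 4x2:
  (-683/32, -2617/32) → f = -3185/16
  (-743/35, -2818/35) → f = -6814/35
  (-205/13, -1039/13) → f = -2926/13
  (31, 37) → f = -38

The optimum lies where 5x1 - 2x2 = 81 and 9x1 - 4x2 = 131.
Solving simultaneously gives x1 = 31, x2 = 37.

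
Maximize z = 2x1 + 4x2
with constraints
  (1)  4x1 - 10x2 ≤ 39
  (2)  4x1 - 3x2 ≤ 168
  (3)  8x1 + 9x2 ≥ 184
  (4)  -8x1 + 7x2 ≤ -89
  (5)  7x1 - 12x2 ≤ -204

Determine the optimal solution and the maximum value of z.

x1 = 909/4, x2 = 247, maximum z = 2885/2

Feasible corners and z = 2x1 + 4x2:
  (909/4, 247) → z = 2885/2
  (292/3, 664/9) → z = 4408/9
  (2496/47, 2255/47) → z = 14012/47

At the optimal vertex, 4x1 - 3x2 = 168 and -8x1 + 7x2 = -89.
Solving simultaneously gives x1 = 909/4, x2 = 247.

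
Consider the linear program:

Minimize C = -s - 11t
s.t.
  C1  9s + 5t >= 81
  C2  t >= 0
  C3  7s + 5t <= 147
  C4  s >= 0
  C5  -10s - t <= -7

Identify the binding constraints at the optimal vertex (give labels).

Feasible corners and C = -s - 11t:
  (9, 0) → C = -9
  (0, 81/5) → C = -891/5
  (21, 0) → C = -21
  (0, 147/5) → C = -1617/5

The minimum is at (0, 147/5). Substituting into each constraint, equality holds for C3 and C4; the remaining constraints have slack.

C3 and C4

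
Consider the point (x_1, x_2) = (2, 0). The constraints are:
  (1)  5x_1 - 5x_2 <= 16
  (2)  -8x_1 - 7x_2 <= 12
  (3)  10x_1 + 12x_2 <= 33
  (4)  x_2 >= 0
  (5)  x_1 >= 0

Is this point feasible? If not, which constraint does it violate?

feasible

(1): 10 ≤ 16 ✓
(2): -16 ≤ 12 ✓
(3): 20 ≤ 33 ✓
(4): 0 ≥ 0 ✓
(5): 2 ≥ 0 ✓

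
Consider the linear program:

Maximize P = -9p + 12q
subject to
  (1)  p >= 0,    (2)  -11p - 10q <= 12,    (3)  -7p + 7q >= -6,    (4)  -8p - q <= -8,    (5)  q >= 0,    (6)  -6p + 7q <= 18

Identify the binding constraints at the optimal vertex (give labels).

(3) and (6)

Corner points and P = -9p + 12q:
  (62/63, 8/63) → P = -22/3
  (24, 162/7) → P = 432/7
  (19/31, 96/31) → P = 981/31

The maximum is at (24, 162/7). Substituting into each constraint, equality holds for (3) and (6); the remaining constraints have slack.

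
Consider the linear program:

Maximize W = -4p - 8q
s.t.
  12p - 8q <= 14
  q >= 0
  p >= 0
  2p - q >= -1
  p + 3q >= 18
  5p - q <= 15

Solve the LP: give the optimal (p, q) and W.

p = 15/7, q = 37/7, maximum W = -356/7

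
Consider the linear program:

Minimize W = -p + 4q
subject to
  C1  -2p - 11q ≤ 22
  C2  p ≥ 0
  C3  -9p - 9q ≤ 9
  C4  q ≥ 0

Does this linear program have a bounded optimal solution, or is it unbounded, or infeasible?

unbounded

From the feasible point (0, 0), moving in the direction (1, 0) keeps every constraint satisfied while W decreases without bound.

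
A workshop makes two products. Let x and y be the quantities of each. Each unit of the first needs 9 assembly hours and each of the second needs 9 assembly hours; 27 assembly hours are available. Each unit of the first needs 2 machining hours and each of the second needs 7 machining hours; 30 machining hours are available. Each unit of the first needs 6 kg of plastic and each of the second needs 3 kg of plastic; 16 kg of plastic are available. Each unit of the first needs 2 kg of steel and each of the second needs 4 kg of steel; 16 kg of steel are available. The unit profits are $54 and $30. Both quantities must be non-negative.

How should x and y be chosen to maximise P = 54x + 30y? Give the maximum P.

Corner points and P = 54x + 30y:
  (0, 0) → P = 0
  (0, 3) → P = 90
  (8/3, 0) → P = 144
  (7/3, 2/3) → P = 146

The binding constraints are 9x + 9y = 27 and 6x + 3y = 16.
Solving simultaneously gives x = 7/3, y = 2/3.

x = 7/3, y = 2/3, maximum P = 146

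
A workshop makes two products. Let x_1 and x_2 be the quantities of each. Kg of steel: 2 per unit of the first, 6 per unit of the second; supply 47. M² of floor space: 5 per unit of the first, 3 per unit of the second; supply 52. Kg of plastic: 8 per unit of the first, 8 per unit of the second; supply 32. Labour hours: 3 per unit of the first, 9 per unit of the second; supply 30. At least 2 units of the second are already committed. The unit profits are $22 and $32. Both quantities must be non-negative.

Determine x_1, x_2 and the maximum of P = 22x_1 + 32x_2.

x_1 = 1, x_2 = 3, maximum P = 118

Feasible corners and P = 22x_1 + 32x_2:
  (0, 10/3) → P = 320/3
  (0, 2) → P = 64
  (1, 3) → P = 118
  (2, 2) → P = 108

The optimum lies where 8x_1 + 8x_2 = 32 and 3x_1 + 9x_2 = 30.
Solving simultaneously gives x_1 = 1, x_2 = 3.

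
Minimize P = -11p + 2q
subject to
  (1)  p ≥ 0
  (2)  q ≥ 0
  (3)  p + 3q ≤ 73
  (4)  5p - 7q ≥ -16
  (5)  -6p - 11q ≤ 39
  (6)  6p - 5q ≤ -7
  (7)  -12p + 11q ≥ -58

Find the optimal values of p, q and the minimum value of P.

p = 31/17, q = 61/17, minimum P = -219/17

Extreme points and P = -11p + 2q:
  (0, 16/7) → P = 32/7
  (0, 7/5) → P = 14/5
  (31/17, 61/17) → P = -219/17

The optimum lies where 5p - 7q = -16 and 6p - 5q = -7.
Solving simultaneously gives p = 31/17, q = 61/17.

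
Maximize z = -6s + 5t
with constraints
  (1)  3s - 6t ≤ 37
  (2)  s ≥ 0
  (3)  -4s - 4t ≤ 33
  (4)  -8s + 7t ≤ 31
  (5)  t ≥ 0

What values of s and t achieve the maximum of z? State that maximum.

s = 0, t = 31/7, maximum z = 155/7

Corner points and z = -6s + 5t:
  (37/3, 0) → z = -74
  (0, 31/7) → z = 155/7
  (0, 0) → z = 0
The feasible region is unbounded (it extends along (2, 1), (7, 8)), but z strictly decreases along every unbounded feasible direction, so there is no improving ray and the maximum is attained at a vertex.

The binding constraints are s = 0 and -8s + 7t = 31.
Solving simultaneously gives s = 0, t = 31/7.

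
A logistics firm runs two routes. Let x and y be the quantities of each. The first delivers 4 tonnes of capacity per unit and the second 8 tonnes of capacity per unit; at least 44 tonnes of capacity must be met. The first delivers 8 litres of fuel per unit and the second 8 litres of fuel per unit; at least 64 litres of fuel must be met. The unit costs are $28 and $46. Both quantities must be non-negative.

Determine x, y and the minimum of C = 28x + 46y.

Corner points and C = 28x + 46y:
  (0, 8) → C = 368
  (11, 0) → C = 308
  (5, 3) → C = 278
The feasible region is unbounded (it extends along (0, 1), (1, 0)), but C strictly increases along every unbounded feasible direction, so there is no improving ray and the minimum is attained at a vertex.

The optimum lies where 4x + 8y = 44 and 8x + 8y = 64.
Solving simultaneously gives x = 5, y = 3.

x = 5, y = 3, minimum C = 278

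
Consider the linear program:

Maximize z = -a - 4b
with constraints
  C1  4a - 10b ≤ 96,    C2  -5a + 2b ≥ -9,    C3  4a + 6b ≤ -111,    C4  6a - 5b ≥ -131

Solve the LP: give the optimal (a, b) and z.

a = -179/4, b = -55/2, maximum z = 619/4

Vertices and z = -a - 4b:
  (-267/32, -207/16) → z = 1923/32
  (-179/4, -55/2) → z = 619/4
  (-1341/56, -71/28) → z = 1909/56

At the optimal vertex, 4a - 10b = 96 and 6a - 5b = -131.
Solving simultaneously gives a = -179/4, b = -55/2.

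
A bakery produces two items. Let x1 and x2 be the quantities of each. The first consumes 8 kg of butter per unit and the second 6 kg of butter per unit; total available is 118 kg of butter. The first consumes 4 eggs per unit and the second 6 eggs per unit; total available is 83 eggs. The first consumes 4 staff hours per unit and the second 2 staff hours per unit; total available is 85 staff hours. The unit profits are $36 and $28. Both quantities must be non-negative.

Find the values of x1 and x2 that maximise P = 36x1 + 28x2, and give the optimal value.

x1 = 35/4, x2 = 8, maximum P = 539

Extreme points and P = 36x1 + 28x2:
  (0, 0) → P = 0
  (0, 83/6) → P = 1162/3
  (59/4, 0) → P = 531
  (35/4, 8) → P = 539

The optimum lies where 8x1 + 6x2 = 118 and 4x1 + 6x2 = 83.
Solving simultaneously gives x1 = 35/4, x2 = 8.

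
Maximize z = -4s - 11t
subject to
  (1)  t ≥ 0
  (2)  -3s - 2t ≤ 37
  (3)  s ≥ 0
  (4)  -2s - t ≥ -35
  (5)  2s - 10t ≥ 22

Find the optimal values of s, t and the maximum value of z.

s = 11, t = 0, maximum z = -44

Corner points and z = -4s - 11t:
  (35/2, 0) → z = -70
  (11, 0) → z = -44
  (186/11, 13/11) → z = -887/11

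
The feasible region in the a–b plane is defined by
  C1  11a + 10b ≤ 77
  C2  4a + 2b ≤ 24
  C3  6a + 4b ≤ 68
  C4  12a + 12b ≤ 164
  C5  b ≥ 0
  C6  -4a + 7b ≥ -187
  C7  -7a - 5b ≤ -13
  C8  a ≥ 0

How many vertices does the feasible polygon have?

The feasible vertices (each the meet of two boundaries and inside every other half-plane) are:
  (43/9, 22/9)
  (0, 77/10)
  (6, 0)
  (13/7, 0)
  (0, 13/5)

5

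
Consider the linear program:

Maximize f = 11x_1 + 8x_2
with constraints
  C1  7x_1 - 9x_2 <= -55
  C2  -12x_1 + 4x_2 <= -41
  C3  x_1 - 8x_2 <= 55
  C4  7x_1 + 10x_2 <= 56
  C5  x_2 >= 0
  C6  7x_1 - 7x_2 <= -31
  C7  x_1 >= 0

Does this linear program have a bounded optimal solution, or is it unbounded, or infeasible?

infeasible

The boundaries 7x_1 - 9x_2 = -55 and -12x_1 + 4x_2 = -41 meet at (589/80, 947/80), but that point violates 7x_1 + 10x_2 ≤ 56. Every candidate vertex is excluded by some other constraint, so the feasible region is empty.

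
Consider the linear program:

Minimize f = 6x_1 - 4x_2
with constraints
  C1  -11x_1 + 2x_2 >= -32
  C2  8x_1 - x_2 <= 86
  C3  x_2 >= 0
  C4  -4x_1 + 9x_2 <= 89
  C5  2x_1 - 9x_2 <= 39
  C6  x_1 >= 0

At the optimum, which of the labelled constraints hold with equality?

Vertices and f = 6x_1 - 4x_2:
  (32/11, 0) → f = 192/11
  (466/91, 1107/91) → f = -1632/91
  (0, 0) → f = 0
  (0, 89/9) → f = -356/9

The minimum is at (0, 89/9). Substituting into each constraint, equality holds for C4 and C6; the remaining constraints have slack.

C4 and C6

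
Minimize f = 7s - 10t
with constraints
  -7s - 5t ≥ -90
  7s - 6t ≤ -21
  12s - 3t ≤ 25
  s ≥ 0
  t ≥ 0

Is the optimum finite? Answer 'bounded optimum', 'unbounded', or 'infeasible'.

Extreme points and f = 7s - 10t:
  (395/81, 905/81) → f = -2095/27
  (0, 18) → f = -180
  (71/17, 427/51) → f = -2779/51
  (0, 7/2) → f = -35
The feasible region has finitely many vertices and no improving ray; the minimum is -180 at (0, 18).

bounded optimum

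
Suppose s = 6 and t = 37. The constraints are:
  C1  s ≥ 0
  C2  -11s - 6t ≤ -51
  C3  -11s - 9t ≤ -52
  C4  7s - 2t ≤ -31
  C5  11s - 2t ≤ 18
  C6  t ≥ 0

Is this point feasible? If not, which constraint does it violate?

feasible

C1: 6 ≥ 0 ✓
C2: -288 ≤ -51 ✓
C3: -399 ≤ -52 ✓
C4: -32 ≤ -31 ✓
C5: -8 ≤ 18 ✓
C6: 37 ≥ 0 ✓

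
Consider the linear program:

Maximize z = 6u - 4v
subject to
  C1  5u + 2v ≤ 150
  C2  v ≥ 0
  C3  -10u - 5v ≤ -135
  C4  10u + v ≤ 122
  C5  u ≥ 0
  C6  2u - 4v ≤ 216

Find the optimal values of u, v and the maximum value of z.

Extreme points and z = 6u - 4v:
  (94/15, 178/3) → z = -2996/15
  (0, 75) → z = -300
  (95/8, 13/4) → z = 233/4
  (0, 27) → z = -108

At the optimal vertex, -10u - 5v = -135 and 10u + v = 122.
Solving simultaneously gives u = 95/8, v = 13/4.

u = 95/8, v = 13/4, maximum z = 233/4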